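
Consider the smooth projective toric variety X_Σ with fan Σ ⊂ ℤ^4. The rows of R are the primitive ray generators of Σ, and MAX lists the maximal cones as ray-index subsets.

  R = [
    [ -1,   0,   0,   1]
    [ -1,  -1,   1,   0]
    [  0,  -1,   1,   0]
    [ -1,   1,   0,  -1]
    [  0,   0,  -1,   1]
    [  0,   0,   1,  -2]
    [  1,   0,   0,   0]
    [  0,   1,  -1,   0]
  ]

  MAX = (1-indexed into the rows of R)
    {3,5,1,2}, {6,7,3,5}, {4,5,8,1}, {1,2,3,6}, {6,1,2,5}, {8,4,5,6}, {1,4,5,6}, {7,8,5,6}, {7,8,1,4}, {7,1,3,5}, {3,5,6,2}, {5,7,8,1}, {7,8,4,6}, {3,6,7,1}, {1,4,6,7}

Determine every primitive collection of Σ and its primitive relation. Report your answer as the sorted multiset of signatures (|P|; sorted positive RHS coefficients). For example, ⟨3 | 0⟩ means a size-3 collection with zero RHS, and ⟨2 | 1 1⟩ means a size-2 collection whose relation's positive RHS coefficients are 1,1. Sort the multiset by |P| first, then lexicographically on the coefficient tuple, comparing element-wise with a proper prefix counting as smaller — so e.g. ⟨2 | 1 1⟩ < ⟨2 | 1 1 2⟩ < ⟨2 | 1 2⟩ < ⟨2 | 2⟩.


9 collections generate NE(X_Σ); each relation:

  P={3,8}:  v_{3} + v_{8} = 0 — sig = ⟨2 | 0⟩
  P={2,7}:  v_{2} + v_{7} = v_{3} — sig = ⟨2 | 1⟩
  P={3,4}:  v_{3} + v_{4} = v_{1} + v_{6} — sig = ⟨2 | 1 1⟩
  P={2,8}:  v_{2} + v_{8} = v_{1} + v_{5} + v_{6} — sig = ⟨2 | 1 1 1⟩
  P={2,4}:  v_{2} + v_{4} = 2·v_{1} + v_{5} + 2·v_{6} — sig = ⟨2 | 1 2 2⟩
  P={1,6,8}:  v_{1} + v_{6} + v_{8} = v_{4} — sig = ⟨3 | 1⟩
  P={4,5,7}:  v_{4} + v_{5} + v_{7} = v_{8} — sig = ⟨3 | 1⟩
  P={1,5,6,7}:  v_{1} + v_{5} + v_{6} + v_{7} = 0 — sig = ⟨4 | 0⟩
  P={1,3,5,6}:  v_{1} + v_{3} + v_{5} + v_{6} = v_{2} — sig = ⟨4 | 1⟩

Signatures (|P|; sorted positive RHS coefficients), sorted:
    |P|=2: 5 collections, coeffs (), (1), (1,1), (1,1,1), (1,2,2)
    |P|=3: 2 collections, coeffs (1), (1)
    |P|=4: 2 collections, coeffs (), (1)


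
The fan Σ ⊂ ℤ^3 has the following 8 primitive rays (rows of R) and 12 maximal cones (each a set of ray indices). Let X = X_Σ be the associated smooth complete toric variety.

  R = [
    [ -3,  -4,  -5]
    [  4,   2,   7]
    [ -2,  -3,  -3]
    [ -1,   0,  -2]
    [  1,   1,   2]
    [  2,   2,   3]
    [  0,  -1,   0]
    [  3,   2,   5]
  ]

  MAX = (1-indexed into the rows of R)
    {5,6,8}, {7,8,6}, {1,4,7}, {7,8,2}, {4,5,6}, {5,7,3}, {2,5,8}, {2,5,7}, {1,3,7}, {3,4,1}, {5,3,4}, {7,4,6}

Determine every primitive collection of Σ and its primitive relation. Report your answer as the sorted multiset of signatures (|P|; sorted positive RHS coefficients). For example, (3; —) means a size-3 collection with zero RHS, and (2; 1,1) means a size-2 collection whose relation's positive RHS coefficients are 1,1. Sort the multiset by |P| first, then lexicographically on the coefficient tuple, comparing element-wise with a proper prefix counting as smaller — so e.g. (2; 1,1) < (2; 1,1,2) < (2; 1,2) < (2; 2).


14 collections generate NE(X_Σ); each relation:

  {1,5}:  v_{1} + v_{5} = v_{3}  ⟹  sig = (2; 1)
  {2,4}:  v_{2} + v_{4} = v_{8}  ⟹  sig = (2; 1)
  {3,6}:  v_{3} + v_{6} = v_{7}  ⟹  sig = (2; 1)
  {4,8}:  v_{4} + v_{8} = v_{6}  ⟹  sig = (2; 1)
  {1,6}:  v_{1} + v_{6} = v_{4} + 2·v_{7}  ⟹  sig = (2; 1,2)
  {3,8}:  v_{3} + v_{8} = v_{5} + 2·v_{7}  ⟹  sig = (2; 1,2)
  {1,2}:  v_{1} + v_{2} = v_{5} + 3·v_{7}  ⟹  sig = (2; 1,3)
  {1,8}:  v_{1} + v_{8} = 2·v_{7}  ⟹  sig = (2; 2)
  {2,6}:  v_{2} + v_{6} = 2·v_{8}  ⟹  sig = (2; 2)
  {2,3}:  v_{2} + v_{3} = 2·v_{5} + 3·v_{7}  ⟹  sig = (2; 2,3)
  {4,5,7}:  v_{4} + v_{5} + v_{7} = 0  ⟹  sig = (3; —)
  {3,4,7}:  v_{3} + v_{4} + v_{7} = v_{1}  ⟹  sig = (3; 1)
  {5,6,7}:  v_{5} + v_{6} + v_{7} = v_{8}  ⟹  sig = (3; 1)
  {5,7,8}:  v_{5} + v_{7} + v_{8} = v_{2}  ⟹  sig = (3; 1)

Hence PRS(X_Σ) =
[(2; 1), (2; 1), (2; 1), (2; 1), (2; 1,2), (2; 1,2), (2; 1,3), (2; 2), (2; 2), (2; 2,3), (3; —), (3; 1), (3; 1), (3; 1)]


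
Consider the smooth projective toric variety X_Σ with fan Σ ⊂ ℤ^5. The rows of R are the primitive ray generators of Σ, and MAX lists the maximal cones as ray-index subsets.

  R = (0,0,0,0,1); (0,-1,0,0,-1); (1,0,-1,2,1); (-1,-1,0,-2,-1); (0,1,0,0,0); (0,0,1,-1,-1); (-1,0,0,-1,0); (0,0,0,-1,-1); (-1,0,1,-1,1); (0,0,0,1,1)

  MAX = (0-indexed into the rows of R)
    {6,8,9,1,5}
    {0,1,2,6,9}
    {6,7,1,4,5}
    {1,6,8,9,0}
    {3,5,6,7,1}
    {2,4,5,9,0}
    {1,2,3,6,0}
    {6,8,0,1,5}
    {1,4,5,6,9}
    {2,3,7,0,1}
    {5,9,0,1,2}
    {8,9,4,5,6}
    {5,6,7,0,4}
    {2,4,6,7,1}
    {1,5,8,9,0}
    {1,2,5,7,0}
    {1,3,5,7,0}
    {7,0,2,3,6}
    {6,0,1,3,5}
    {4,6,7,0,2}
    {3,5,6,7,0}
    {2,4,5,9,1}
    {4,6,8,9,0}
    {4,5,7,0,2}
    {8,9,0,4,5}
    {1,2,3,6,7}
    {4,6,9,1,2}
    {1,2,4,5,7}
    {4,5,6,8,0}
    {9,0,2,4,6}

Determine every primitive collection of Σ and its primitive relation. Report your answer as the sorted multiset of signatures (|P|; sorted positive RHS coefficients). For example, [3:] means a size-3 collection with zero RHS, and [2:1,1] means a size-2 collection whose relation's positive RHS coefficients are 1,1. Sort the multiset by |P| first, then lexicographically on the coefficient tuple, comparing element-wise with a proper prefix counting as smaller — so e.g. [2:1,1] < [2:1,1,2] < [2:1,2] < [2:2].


12 collections generate NE(X_Σ); each relation:

  • {7,9}:  v_{7} + v_{9} = 0 — sig = [2:]
  • {2,8}:  v_{2} + v_{8} = v_{0} + v_{9} — sig = [2:1,1]
  • {3,4}:  v_{3} + v_{4} = v_{6} + v_{7} — sig = [2:1,1]
  • {3,9}:  v_{3} + v_{9} = v_{0} + v_{1} + v_{6} — sig = [2:1,1,1]
  • {7,8}:  v_{7} + v_{8} = v_{0} + v_{5} + v_{6} — sig = [2:1,1,1]
  • {3,8}:  v_{3} + v_{8} = 2·v_{0} + v_{1} + v_{5} + 2·v_{6} — sig = [2:1,1,2,2]
  • {0,1,4}:  v_{0} + v_{1} + v_{4} = 0 — sig = [3:]
  • {2,5,6}:  v_{2} + v_{5} + v_{6} = 0 — sig = [3:]
  • {1,4,8}:  v_{1} + v_{4} + v_{8} = v_{5} + v_{6} + v_{9} — sig = [3:1,1,1]
  • {2,3,5}:  v_{2} + v_{3} + v_{5} = v_{0} + v_{1} + v_{7} — sig = [3:1,1,1]
  • {0,1,6,7}:  v_{0} + v_{1} + v_{6} + v_{7} = v_{3} — sig = [4:1]
  • {0,5,6,9}:  v_{0} + v_{5} + v_{6} + v_{9} = v_{8} — sig = [4:1]

Hence PRS(X_Σ) =
    |P|=2: 6 collections, coeffs (), (1,1), (1,1), (1,1,1), (1,1,1), (1,1,2,2)
    |P|=3: 4 collections, coeffs (), (), (1,1,1), (1,1,1)
    |P|=4: 2 collections, coeffs (1), (1)


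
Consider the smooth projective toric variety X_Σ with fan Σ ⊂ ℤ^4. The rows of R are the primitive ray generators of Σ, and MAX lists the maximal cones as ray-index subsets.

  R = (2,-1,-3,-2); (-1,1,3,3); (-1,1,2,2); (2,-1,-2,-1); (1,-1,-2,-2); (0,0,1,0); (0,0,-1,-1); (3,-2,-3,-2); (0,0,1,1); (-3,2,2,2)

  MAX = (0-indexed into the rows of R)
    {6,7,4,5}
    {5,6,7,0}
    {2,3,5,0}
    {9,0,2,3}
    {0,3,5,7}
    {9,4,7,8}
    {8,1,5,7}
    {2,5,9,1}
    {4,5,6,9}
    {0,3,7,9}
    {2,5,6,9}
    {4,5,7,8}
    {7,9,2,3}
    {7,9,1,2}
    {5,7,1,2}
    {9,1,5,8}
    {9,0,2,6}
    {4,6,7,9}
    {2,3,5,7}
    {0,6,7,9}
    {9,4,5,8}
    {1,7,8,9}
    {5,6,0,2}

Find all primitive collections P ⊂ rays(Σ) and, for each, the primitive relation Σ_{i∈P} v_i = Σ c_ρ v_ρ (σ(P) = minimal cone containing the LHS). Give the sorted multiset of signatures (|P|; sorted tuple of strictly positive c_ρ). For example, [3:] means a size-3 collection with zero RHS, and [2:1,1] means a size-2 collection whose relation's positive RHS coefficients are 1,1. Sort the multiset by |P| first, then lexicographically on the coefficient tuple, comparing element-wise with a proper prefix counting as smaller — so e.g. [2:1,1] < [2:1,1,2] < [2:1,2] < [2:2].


The 17 primitive collections of Σ (r=10, n=4):

  {2,4}:  v_{2} + v_{4} = 0  ⟹  sig = [2:]
  {6,8}:  v_{6} + v_{8} = 0  ⟹  sig = [2:]
  {0,8}:  v_{0} + v_{8} = v_{3}  ⟹  sig = [2:1]
  {1,4}:  v_{1} + v_{4} = v_{8}  ⟹  sig = [2:1]
  {1,6}:  v_{1} + v_{6} = v_{2}  ⟹  sig = [2:1]
  {2,8}:  v_{2} + v_{8} = v_{1}  ⟹  sig = [2:1]
  {3,6}:  v_{3} + v_{6} = v_{0}  ⟹  sig = [2:1]
  {0,1}:  v_{0} + v_{1} = v_{2} + v_{3}  ⟹  sig = [2:1,1]
  {3,4}:  v_{3} + v_{4} = v_{6} + v_{7}  ⟹  sig = [2:1,1]
  {3,8}:  v_{3} + v_{8} = v_{2} + v_{7}  ⟹  sig = [2:1,1]
  {0,4}:  v_{0} + v_{4} = 2·v_{6} + v_{7}  ⟹  sig = [2:1,2]
  {1,3}:  v_{1} + v_{3} = 2·v_{2} + v_{7}  ⟹  sig = [2:1,2]
  {5,7,9}:  v_{5} + v_{7} + v_{9} = 0  ⟹  sig = [3:]
  {2,6,7}:  v_{2} + v_{6} + v_{7} = v_{3}  ⟹  sig = [3:1]
  {3,5,9}:  v_{3} + v_{5} + v_{9} = v_{2} + v_{6}  ⟹  sig = [3:1,1]
  {0,5,9}:  v_{0} + v_{5} + v_{9} = v_{2} + 2·v_{6}  ⟹  sig = [3:1,2]
  {0,2,7}:  v_{0} + v_{2} + v_{7} = 2·v_{3}  ⟹  sig = [3:2]

Hence PRS(X_Σ) =
{ [2:] ×2,  [2:1] ×5,  [2:1,1] ×3,  [2:1,2] ×2,  [3:],  [3:1],  [3:1,1],  [3:1,2],  [3:2] }


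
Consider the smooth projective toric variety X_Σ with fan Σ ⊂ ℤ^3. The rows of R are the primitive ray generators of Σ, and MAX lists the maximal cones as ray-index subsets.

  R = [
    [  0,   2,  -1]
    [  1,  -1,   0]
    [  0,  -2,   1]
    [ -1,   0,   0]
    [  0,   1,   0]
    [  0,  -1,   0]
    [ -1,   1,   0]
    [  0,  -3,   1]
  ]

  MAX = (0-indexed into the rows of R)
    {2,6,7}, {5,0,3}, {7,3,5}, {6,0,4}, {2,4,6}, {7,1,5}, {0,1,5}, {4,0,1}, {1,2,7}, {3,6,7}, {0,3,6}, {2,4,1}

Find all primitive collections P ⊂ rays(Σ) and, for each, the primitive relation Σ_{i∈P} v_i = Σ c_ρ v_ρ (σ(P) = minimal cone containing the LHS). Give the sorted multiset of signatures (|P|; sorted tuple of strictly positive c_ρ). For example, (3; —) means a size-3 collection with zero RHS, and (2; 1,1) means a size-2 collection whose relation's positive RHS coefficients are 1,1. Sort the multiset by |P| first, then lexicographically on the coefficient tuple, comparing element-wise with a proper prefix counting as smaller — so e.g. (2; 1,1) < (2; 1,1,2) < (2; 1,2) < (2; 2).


10 collections generate NE(X_Σ); each relation:

  {0,2}:  v_{0} + v_{2} = 0 — sig = (2; —)
  {1,6}:  v_{1} + v_{6} = 0 — sig = (2; —)
  {4,5}:  v_{4} + v_{5} = 0 — sig = (2; —)
  {0,7}:  v_{0} + v_{7} = v_{5} — sig = (2; 1)
  {1,3}:  v_{1} + v_{3} = v_{5} — sig = (2; 1)
  {2,5}:  v_{2} + v_{5} = v_{7} — sig = (2; 1)
  {3,4}:  v_{3} + v_{4} = v_{6} — sig = (2; 1)
  {4,7}:  v_{4} + v_{7} = v_{2} — sig = (2; 1)
  {5,6}:  v_{5} + v_{6} = v_{3} — sig = (2; 1)
  {2,3}:  v_{2} + v_{3} = v_{6} + v_{7} — sig = (2; 1,1)

Sorted signature multiset PRS(X):
    |P|=2: 10 collections, coeffs (), (), (), (1), (1), (1), (1), (1), (1), (1,1)


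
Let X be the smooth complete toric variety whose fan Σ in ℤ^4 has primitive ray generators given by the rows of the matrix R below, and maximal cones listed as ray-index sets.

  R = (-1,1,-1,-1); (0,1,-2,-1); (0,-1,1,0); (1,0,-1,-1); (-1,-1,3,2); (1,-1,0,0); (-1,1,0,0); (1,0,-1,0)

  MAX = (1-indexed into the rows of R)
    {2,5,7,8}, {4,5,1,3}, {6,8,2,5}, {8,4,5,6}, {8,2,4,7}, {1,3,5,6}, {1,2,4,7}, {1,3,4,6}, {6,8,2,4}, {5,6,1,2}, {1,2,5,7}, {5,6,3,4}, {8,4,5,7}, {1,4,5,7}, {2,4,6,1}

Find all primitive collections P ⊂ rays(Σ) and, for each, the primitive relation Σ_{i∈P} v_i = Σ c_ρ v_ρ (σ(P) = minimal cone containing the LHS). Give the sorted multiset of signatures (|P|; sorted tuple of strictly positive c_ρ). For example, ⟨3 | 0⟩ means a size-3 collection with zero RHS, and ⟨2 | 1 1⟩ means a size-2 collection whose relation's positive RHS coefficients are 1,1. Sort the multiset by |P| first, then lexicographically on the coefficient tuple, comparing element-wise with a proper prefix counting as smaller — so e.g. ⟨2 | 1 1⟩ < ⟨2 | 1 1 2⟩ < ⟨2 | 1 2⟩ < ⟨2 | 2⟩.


Primitive collections (7):

  • {6,7}:  v_{6} + v_{7} = 0  ⇒ sig = ⟨2 | 0⟩
  • {1,8}:  v_{1} + v_{8} = v_{2}  ⇒ sig = ⟨2 | 1⟩
  • {3,8}:  v_{3} + v_{8} = v_{6}  ⇒ sig = ⟨2 | 1⟩
  • {2,3}:  v_{2} + v_{3} = v_{1} + v_{6}  ⇒ sig = ⟨2 | 1 1⟩
  • {3,7}:  v_{3} + v_{7} = v_{1} + v_{4} + v_{5}  ⇒ sig = ⟨2 | 1 1 1⟩
  • {2,4,5}:  v_{2} + v_{4} + v_{5} = 0  ⇒ sig = ⟨3 | 0⟩
  • {1,4,5,6}:  v_{1} + v_{4} + v_{5} + v_{6} = v_{3}  ⇒ sig = ⟨4 | 1⟩

Hence PRS(X_Σ) =
[⟨2 | 0⟩, ⟨2 | 1⟩, ⟨2 | 1⟩, ⟨2 | 1 1⟩, ⟨2 | 1 1 1⟩, ⟨3 | 0⟩, ⟨4 | 1⟩]


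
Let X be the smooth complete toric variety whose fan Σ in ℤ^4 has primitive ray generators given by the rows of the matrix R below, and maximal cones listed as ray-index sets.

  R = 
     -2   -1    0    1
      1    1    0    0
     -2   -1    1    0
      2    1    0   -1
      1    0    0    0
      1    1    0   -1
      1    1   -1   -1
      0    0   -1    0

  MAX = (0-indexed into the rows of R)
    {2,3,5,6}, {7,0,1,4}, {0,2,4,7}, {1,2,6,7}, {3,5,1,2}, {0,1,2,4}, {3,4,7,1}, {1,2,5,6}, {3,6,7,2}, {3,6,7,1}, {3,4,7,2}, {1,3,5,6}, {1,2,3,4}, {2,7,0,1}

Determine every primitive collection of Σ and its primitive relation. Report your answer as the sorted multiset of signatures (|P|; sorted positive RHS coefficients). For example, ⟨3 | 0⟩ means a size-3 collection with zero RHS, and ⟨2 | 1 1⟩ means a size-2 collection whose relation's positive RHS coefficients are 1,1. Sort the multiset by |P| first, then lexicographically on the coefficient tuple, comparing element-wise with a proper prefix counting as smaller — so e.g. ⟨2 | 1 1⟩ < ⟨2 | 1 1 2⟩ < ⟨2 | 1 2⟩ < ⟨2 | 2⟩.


9 collections generate NE(X_Σ); each relation:

  • {0,3}:  v_{0} + v_{3} = 0  ⇒ sig = ⟨2 | 0⟩
  • {4,5}:  v_{4} + v_{5} = v_{3}  ⇒ sig = ⟨2 | 1⟩
  • {5,7}:  v_{5} + v_{7} = v_{6}  ⇒ sig = ⟨2 | 1⟩
  • {4,6}:  v_{4} + v_{6} = v_{3} + v_{7}  ⇒ sig = ⟨2 | 1 1⟩
  • {0,5}:  v_{0} + v_{5} = v_{1} + v_{2} + v_{7}  ⇒ sig = ⟨2 | 1 1 1⟩
  • {0,6}:  v_{0} + v_{6} = v_{1} + v_{2} + 2·v_{7}  ⇒ sig = ⟨2 | 1 1 2⟩
  • {1,2,4,7}:  v_{1} + v_{2} + v_{4} + v_{7} = 0  ⇒ sig = ⟨4 | 0⟩
  • {1,2,3,7}:  v_{1} + v_{2} + v_{3} + v_{7} = v_{5}  ⇒ sig = ⟨4 | 1⟩
  • {1,2,3,6}:  v_{1} + v_{2} + v_{3} + v_{6} = 2·v_{5}  ⇒ sig = ⟨4 | 2⟩

Hence PRS(X_Σ) =
{ ⟨2 | 0⟩,  ⟨2 | 1⟩ ×2,  ⟨2 | 1 1⟩,  ⟨2 | 1 1 1⟩,  ⟨2 | 1 1 2⟩,  ⟨4 | 0⟩,  ⟨4 | 1⟩,  ⟨4 | 2⟩ }


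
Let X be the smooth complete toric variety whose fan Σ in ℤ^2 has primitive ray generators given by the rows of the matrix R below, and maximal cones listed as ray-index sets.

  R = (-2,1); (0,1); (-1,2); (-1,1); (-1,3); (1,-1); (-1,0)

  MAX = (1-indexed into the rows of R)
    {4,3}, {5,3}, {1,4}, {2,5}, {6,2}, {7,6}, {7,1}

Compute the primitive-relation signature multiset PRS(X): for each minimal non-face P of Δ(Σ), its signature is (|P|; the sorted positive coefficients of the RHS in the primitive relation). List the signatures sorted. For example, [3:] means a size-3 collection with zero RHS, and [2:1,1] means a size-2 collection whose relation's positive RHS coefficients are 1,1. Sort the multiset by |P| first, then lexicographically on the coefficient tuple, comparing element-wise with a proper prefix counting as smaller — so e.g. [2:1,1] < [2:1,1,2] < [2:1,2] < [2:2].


|primitive collections| = 14. Relations:

  P={4,6}:  v_{4} + v_{6} = 0  →  sig = [2:]
  P={1,6}:  v_{1} + v_{6} = v_{7}  →  sig = [2:1]
  P={2,3}:  v_{2} + v_{3} = v_{5}  →  sig = [2:1]
  P={2,4}:  v_{2} + v_{4} = v_{3}  →  sig = [2:1]
  P={2,7}:  v_{2} + v_{7} = v_{4}  →  sig = [2:1]
  P={3,6}:  v_{3} + v_{6} = v_{2}  →  sig = [2:1]
  P={4,7}:  v_{4} + v_{7} = v_{1}  →  sig = [2:1]
  P={5,7}:  v_{5} + v_{7} = v_{3} + v_{4}  →  sig = [2:1,1]
  P={1,5}:  v_{1} + v_{5} = v_{3} + 2·v_{4}  →  sig = [2:1,2]
  P={1,2}:  v_{1} + v_{2} = 2·v_{4}  →  sig = [2:2]
  P={3,7}:  v_{3} + v_{7} = 2·v_{4}  →  sig = [2:2]
  P={4,5}:  v_{4} + v_{5} = 2·v_{3}  →  sig = [2:2]
  P={5,6}:  v_{5} + v_{6} = 2·v_{2}  →  sig = [2:2]
  P={1,3}:  v_{1} + v_{3} = 3·v_{4}  →  sig = [2:3]

Signatures (|P|; sorted positive RHS coefficients), sorted:
{ [2:],  [2:1] ×6,  [2:1,1],  [2:1,2],  [2:2] ×4,  [2:3] }


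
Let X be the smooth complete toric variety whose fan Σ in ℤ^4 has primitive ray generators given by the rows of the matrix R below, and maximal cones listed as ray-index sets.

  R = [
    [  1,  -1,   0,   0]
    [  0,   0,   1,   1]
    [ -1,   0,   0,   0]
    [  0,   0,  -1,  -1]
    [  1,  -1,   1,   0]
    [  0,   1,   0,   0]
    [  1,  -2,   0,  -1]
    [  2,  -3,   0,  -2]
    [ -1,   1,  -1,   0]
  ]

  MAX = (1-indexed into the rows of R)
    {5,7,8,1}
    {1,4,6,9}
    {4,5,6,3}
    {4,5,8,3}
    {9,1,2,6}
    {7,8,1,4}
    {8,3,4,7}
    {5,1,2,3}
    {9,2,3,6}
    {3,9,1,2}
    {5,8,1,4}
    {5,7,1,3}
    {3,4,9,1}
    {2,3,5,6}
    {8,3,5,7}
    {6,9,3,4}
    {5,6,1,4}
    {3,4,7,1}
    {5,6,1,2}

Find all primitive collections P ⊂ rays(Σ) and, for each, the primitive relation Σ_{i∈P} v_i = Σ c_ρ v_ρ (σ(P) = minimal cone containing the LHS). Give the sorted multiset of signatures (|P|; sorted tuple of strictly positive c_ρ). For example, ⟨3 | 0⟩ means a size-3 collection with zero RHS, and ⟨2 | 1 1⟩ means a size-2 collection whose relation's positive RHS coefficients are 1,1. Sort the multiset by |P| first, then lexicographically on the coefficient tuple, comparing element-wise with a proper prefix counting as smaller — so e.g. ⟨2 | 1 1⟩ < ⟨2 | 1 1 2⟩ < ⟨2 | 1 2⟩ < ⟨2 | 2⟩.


Minimal non-faces — 12 found among 9 rays, 19 max cones:

  • {2,4}:  v_{2} + v_{4} = 0  so sig = ⟨2 | 0⟩
  • {5,9}:  v_{5} + v_{9} = 0  so sig = ⟨2 | 0⟩
  • {2,8}:  v_{2} + v_{8} = v_{5} + v_{7}  so sig = ⟨2 | 1 1⟩
  • {6,7}:  v_{6} + v_{7} = v_{4} + v_{5}  so sig = ⟨2 | 1 1⟩
  • {8,9}:  v_{8} + v_{9} = v_{4} + v_{7}  so sig = ⟨2 | 1 1⟩
  • {2,7}:  v_{2} + v_{7} = v_{1} + v_{3} + v_{5}  so sig = ⟨2 | 1 1 1⟩
  • {7,9}:  v_{7} + v_{9} = v_{1} + v_{3} + v_{4}  so sig = ⟨2 | 1 1 1⟩
  • {6,8}:  v_{6} + v_{8} = 2·v_{4} + 2·v_{5}  so sig = ⟨2 | 2 2⟩
  • {1,3,6}:  v_{1} + v_{3} + v_{6} = 0  so sig = ⟨3 | 0⟩
  • {4,5,7}:  v_{4} + v_{5} + v_{7} = v_{8}  so sig = ⟨3 | 1⟩
  • {1,3,8}:  v_{1} + v_{3} + v_{8} = 2·v_{7}  so sig = ⟨3 | 2⟩
  • {1,3,4,5}:  v_{1} + v_{3} + v_{4} + v_{5} = v_{7}  so sig = ⟨4 | 1⟩

Signatures (|P|; sorted positive RHS coefficients), sorted:
{ ⟨2 | 0⟩ ×2,  ⟨2 | 1 1⟩ ×3,  ⟨2 | 1 1 1⟩ ×2,  ⟨2 | 2 2⟩,  ⟨3 | 0⟩,  ⟨3 | 1⟩,  ⟨3 | 2⟩,  ⟨4 | 1⟩ }


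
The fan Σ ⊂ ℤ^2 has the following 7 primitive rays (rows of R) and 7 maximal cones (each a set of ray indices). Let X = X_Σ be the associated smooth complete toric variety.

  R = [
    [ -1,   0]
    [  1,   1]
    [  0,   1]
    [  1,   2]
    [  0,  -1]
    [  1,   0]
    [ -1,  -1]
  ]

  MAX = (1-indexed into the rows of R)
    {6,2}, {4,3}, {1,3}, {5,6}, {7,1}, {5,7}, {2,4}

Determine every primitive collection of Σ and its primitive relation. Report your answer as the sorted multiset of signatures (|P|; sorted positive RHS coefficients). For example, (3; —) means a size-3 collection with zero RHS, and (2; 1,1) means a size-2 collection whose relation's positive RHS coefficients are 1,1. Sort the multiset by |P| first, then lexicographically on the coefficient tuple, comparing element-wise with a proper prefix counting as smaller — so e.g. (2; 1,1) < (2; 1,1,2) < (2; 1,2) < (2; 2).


Minimal non-faces — 14 found among 7 rays, 7 max cones:

  P = {1,6}:  v_{1} + v_{6} = 0  ⇒ sig = (2; —)
  P = {2,7}:  v_{2} + v_{7} = 0  ⇒ sig = (2; —)
  P = {3,5}:  v_{3} + v_{5} = 0  ⇒ sig = (2; —)
  P = {1,2}:  v_{1} + v_{2} = v_{3}  ⇒ sig = (2; 1)
  P = {1,5}:  v_{1} + v_{5} = v_{7}  ⇒ sig = (2; 1)
  P = {2,3}:  v_{2} + v_{3} = v_{4}  ⇒ sig = (2; 1)
  P = {2,5}:  v_{2} + v_{5} = v_{6}  ⇒ sig = (2; 1)
  P = {3,6}:  v_{3} + v_{6} = v_{2}  ⇒ sig = (2; 1)
  P = {3,7}:  v_{3} + v_{7} = v_{1}  ⇒ sig = (2; 1)
  P = {4,5}:  v_{4} + v_{5} = v_{2}  ⇒ sig = (2; 1)
  P = {4,7}:  v_{4} + v_{7} = v_{3}  ⇒ sig = (2; 1)
  P = {6,7}:  v_{6} + v_{7} = v_{5}  ⇒ sig = (2; 1)
  P = {1,4}:  v_{1} + v_{4} = 2·v_{3}  ⇒ sig = (2; 2)
  P = {4,6}:  v_{4} + v_{6} = 2·v_{2}  ⇒ sig = (2; 2)

Hence PRS(X_Σ) =
    |P|=2: 14 collections, coeffs (), (), (), (1), (1), (1), (1), (1), (1), (1), (1), (1), (2), (2)


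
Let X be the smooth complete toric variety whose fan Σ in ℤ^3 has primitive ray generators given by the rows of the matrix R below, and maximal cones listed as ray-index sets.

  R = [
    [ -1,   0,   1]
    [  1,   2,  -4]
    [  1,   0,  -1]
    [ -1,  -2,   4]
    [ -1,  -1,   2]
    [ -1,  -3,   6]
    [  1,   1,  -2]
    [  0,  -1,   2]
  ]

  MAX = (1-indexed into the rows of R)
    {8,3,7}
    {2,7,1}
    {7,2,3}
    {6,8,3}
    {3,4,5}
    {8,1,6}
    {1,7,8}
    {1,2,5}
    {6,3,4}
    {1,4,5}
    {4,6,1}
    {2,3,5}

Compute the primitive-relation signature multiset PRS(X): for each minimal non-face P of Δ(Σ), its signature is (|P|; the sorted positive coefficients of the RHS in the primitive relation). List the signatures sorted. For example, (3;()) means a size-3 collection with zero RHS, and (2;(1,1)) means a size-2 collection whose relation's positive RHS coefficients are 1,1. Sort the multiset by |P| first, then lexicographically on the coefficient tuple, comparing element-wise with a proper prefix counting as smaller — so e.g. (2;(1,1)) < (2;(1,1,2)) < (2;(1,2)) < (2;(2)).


10 minimal non-faces of Δ(Σ) (on 8 rays):

  {1,3}:  v_{1} + v_{3} = 0  →  sig = (2;())
  {2,4}:  v_{2} + v_{4} = 0  →  sig = (2;())
  {5,7}:  v_{5} + v_{7} = 0  →  sig = (2;())
  {2,6}:  v_{2} + v_{6} = v_{8}  →  sig = (2;(1))
  {2,8}:  v_{2} + v_{8} = v_{7}  →  sig = (2;(1))
  {4,7}:  v_{4} + v_{7} = v_{8}  →  sig = (2;(1))
  {4,8}:  v_{4} + v_{8} = v_{6}  →  sig = (2;(1))
  {5,8}:  v_{5} + v_{8} = v_{4}  →  sig = (2;(1))
  {5,6}:  v_{5} + v_{6} = 2·v_{4}  →  sig = (2;(2))
  {6,7}:  v_{6} + v_{7} = 2·v_{8}  →  sig = (2;(2))

Signatures (|P|; sorted positive RHS coefficients), sorted:
    |P|=2: 10 collections, coeffs (), (), (), (1), (1), (1), (1), (1), (2), (2)


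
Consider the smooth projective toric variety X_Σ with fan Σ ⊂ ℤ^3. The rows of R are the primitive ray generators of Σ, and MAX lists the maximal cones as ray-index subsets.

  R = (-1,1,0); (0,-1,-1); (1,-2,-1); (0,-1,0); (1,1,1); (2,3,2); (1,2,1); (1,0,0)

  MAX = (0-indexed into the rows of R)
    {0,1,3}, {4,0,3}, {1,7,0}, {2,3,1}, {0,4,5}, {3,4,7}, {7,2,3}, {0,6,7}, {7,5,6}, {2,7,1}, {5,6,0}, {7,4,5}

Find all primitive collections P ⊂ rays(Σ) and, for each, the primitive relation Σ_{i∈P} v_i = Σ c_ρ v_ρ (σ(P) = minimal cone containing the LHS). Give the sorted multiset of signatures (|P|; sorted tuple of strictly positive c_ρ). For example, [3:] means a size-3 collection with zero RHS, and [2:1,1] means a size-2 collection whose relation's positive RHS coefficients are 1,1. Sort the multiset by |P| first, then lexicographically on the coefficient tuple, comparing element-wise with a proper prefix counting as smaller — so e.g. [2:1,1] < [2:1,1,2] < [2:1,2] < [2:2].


The 14 primitive collections of Σ (r=8, n=3):

  P={0,2}:  v_{0} + v_{2} = v_{1} ; sig = [2:1]
  P={1,4}:  v_{1} + v_{4} = v_{7} ; sig = [2:1]
  P={3,6}:  v_{3} + v_{6} = v_{4} ; sig = [2:1]
  P={4,6}:  v_{4} + v_{6} = v_{5} ; sig = [2:1]
  P={1,5}:  v_{1} + v_{5} = v_{6} + v_{7} ; sig = [2:1,1]
  P={1,6}:  v_{1} + v_{6} = v_{0} + 2·v_{7} ; sig = [2:1,2]
  P={2,4}:  v_{2} + v_{4} = v_{3} + 2·v_{7} ; sig = [2:1,2]
  P={2,5}:  v_{2} + v_{5} = v_{4} + 2·v_{7} ; sig = [2:1,2]
  P={2,6}:  v_{2} + v_{6} = 2·v_{7} ; sig = [2:2]
  P={3,5}:  v_{3} + v_{5} = 2·v_{4} ; sig = [2:2]
  P={0,3,7}:  v_{0} + v_{3} + v_{7} = 0 ; sig = [3:]
  P={0,4,7}:  v_{0} + v_{4} + v_{7} = v_{6} ; sig = [3:1]
  P={1,3,7}:  v_{1} + v_{3} + v_{7} = v_{2} ; sig = [3:1]
  P={0,5,7}:  v_{0} + v_{5} + v_{7} = 2·v_{6} ; sig = [3:2]

Signatures (|P|; sorted positive RHS coefficients), sorted:
[[2:1], [2:1], [2:1], [2:1], [2:1,1], [2:1,2], [2:1,2], [2:1,2], [2:2], [2:2], [3:], [3:1], [3:1], [3:2]]


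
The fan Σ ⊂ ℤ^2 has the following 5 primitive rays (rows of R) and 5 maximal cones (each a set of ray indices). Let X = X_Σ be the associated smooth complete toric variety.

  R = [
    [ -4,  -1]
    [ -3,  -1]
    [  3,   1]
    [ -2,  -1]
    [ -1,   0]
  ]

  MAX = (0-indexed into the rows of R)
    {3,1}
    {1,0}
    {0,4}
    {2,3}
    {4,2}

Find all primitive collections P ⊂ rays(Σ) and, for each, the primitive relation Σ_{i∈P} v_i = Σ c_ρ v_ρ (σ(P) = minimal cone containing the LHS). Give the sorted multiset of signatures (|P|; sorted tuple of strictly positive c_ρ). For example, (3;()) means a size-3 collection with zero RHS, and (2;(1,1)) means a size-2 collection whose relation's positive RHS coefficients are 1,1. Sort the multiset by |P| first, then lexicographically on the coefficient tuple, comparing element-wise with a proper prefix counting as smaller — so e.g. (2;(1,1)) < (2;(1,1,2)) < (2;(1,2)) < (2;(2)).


Minimal non-faces — 5 found among 5 rays, 5 max cones:

  • {1,2}:  v_{1} + v_{2} = 0  ⟹  sig = (2;())
  • {0,2}:  v_{0} + v_{2} = v_{4}  ⟹  sig = (2;(1))
  • {1,4}:  v_{1} + v_{4} = v_{0}  ⟹  sig = (2;(1))
  • {3,4}:  v_{3} + v_{4} = v_{1}  ⟹  sig = (2;(1))
  • {0,3}:  v_{0} + v_{3} = 2·v_{1}  ⟹  sig = (2;(2))

so the primitive-relation signature multiset is
    (2;())
    (2;(1))
    (2;(1))
    (2;(1))
    (2;(2))


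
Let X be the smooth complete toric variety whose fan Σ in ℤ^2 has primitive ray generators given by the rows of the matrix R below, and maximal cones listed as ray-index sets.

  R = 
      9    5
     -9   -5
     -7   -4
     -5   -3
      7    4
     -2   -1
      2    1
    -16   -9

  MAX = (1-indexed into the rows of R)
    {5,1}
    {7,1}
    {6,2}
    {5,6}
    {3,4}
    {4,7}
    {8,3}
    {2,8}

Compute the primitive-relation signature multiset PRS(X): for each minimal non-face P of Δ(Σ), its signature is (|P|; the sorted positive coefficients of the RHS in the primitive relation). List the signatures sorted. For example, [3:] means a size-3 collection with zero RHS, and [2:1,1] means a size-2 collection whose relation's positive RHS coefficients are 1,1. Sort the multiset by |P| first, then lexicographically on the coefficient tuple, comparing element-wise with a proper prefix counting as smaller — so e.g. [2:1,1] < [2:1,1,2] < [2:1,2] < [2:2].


20 minimal non-faces of Δ(Σ) (on 8 rays):

  {1,2}:  v_{1} + v_{2} = 0 — sig = [2:]
  {3,5}:  v_{3} + v_{5} = 0 — sig = [2:]
  {6,7}:  v_{6} + v_{7} = 0 — sig = [2:]
  {1,3}:  v_{1} + v_{3} = v_{7} — sig = [2:1]
  {1,6}:  v_{1} + v_{6} = v_{5} — sig = [2:1]
  {1,8}:  v_{1} + v_{8} = v_{3} — sig = [2:1]
  {2,3}:  v_{2} + v_{3} = v_{8} — sig = [2:1]
  {2,5}:  v_{2} + v_{5} = v_{6} — sig = [2:1]
  {2,7}:  v_{2} + v_{7} = v_{3} — sig = [2:1]
  {3,6}:  v_{3} + v_{6} = v_{2} — sig = [2:1]
  {3,7}:  v_{3} + v_{7} = v_{4} — sig = [2:1]
  {4,5}:  v_{4} + v_{5} = v_{7} — sig = [2:1]
  {4,6}:  v_{4} + v_{6} = v_{3} — sig = [2:1]
  {5,7}:  v_{5} + v_{7} = v_{1} — sig = [2:1]
  {5,8}:  v_{5} + v_{8} = v_{2} — sig = [2:1]
  {1,4}:  v_{1} + v_{4} = 2·v_{7} — sig = [2:2]
  {2,4}:  v_{2} + v_{4} = 2·v_{3} — sig = [2:2]
  {6,8}:  v_{6} + v_{8} = 2·v_{2} — sig = [2:2]
  {7,8}:  v_{7} + v_{8} = 2·v_{3} — sig = [2:2]
  {4,8}:  v_{4} + v_{8} = 3·v_{3} — sig = [2:3]

so the primitive-relation signature multiset is
[[2:], [2:], [2:], [2:1], [2:1], [2:1], [2:1], [2:1], [2:1], [2:1], [2:1], [2:1], [2:1], [2:1], [2:1], [2:2], [2:2], [2:2], [2:2], [2:3]]


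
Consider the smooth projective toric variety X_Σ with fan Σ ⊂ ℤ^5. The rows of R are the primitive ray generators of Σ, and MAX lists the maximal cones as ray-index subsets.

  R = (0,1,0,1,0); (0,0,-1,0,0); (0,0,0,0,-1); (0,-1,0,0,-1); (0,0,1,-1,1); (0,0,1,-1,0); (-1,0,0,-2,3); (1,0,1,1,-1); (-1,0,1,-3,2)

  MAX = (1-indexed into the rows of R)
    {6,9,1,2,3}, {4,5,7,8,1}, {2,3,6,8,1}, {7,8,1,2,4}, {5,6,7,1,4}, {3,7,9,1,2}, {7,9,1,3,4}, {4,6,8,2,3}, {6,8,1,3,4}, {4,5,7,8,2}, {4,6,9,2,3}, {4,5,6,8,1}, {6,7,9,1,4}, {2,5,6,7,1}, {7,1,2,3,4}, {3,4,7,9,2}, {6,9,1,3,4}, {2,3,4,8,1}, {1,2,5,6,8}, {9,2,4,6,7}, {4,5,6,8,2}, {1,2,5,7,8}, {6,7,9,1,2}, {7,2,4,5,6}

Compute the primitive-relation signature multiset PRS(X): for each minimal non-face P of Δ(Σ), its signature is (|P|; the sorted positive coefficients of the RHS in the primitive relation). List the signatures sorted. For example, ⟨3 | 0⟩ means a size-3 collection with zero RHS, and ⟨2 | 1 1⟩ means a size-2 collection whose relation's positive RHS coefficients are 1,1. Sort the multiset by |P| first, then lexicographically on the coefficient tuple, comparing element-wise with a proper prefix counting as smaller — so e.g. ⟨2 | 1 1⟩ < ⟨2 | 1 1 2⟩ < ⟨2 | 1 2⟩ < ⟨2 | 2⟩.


The 9 primitive collections of Σ (r=9, n=5):

  P={3,5}:  v_{3} + v_{5} = v_{6} — sig = ⟨2 | 1⟩
  P={8,9}:  v_{8} + v_{9} = v_{5} + v_{6} — sig = ⟨2 | 1 1⟩
  P={5,9}:  v_{5} + v_{9} = 2·v_{6} + v_{7} — sig = ⟨2 | 1 2⟩
  P={3,6,7}:  v_{3} + v_{6} + v_{7} = v_{9} — sig = ⟨3 | 1⟩
  P={3,7,8}:  v_{3} + v_{7} + v_{8} = v_{5} — sig = ⟨3 | 1⟩
  P={6,7,8}:  v_{6} + v_{7} + v_{8} = 2·v_{5} — sig = ⟨3 | 2⟩
  P={1,2,4,5}:  v_{1} + v_{2} + v_{4} + v_{5} = 0 — sig = ⟨4 | 0⟩
  P={1,2,4,6}:  v_{1} + v_{2} + v_{4} + v_{6} = v_{3} — sig = ⟨4 | 1⟩
  P={1,2,4,9}:  v_{1} + v_{2} + v_{4} + v_{9} = 2·v_{3} + v_{7} — sig = ⟨4 | 1 2⟩

Signatures (|P|; sorted positive RHS coefficients), sorted:
[⟨2 | 1⟩, ⟨2 | 1 1⟩, ⟨2 | 1 2⟩, ⟨3 | 1⟩, ⟨3 | 1⟩, ⟨3 | 2⟩, ⟨4 | 0⟩, ⟨4 | 1⟩, ⟨4 | 1 2⟩]


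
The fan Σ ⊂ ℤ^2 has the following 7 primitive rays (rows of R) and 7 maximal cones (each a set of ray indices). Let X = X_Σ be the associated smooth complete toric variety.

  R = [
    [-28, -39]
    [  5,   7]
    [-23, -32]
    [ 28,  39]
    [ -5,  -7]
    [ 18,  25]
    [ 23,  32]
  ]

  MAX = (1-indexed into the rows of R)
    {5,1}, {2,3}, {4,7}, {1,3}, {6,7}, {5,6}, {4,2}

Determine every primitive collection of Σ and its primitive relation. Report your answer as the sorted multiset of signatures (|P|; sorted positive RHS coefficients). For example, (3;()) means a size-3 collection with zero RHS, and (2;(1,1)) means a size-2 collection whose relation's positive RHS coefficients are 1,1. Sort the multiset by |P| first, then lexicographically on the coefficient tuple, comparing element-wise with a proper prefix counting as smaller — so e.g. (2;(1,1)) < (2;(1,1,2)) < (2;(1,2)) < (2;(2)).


14 minimal non-faces of Δ(Σ) (on 7 rays):

  {1,4}:  v_{1} + v_{4} = 0  →  sig = (2;())
  {2,5}:  v_{2} + v_{5} = 0  →  sig = (2;())
  {3,7}:  v_{3} + v_{7} = 0  →  sig = (2;())
  {1,2}:  v_{1} + v_{2} = v_{3}  →  sig = (2;(1))
  {1,7}:  v_{1} + v_{7} = v_{5}  →  sig = (2;(1))
  {2,6}:  v_{2} + v_{6} = v_{7}  →  sig = (2;(1))
  {2,7}:  v_{2} + v_{7} = v_{4}  →  sig = (2;(1))
  {3,4}:  v_{3} + v_{4} = v_{2}  →  sig = (2;(1))
  {3,5}:  v_{3} + v_{5} = v_{1}  →  sig = (2;(1))
  {3,6}:  v_{3} + v_{6} = v_{5}  →  sig = (2;(1))
  {4,5}:  v_{4} + v_{5} = v_{7}  →  sig = (2;(1))
  {5,7}:  v_{5} + v_{7} = v_{6}  →  sig = (2;(1))
  {1,6}:  v_{1} + v_{6} = 2·v_{5}  →  sig = (2;(2))
  {4,6}:  v_{4} + v_{6} = 2·v_{7}  →  sig = (2;(2))

so the primitive-relation signature multiset is
    (2;())
    (2;())
    (2;())
    (2;(1))
    (2;(1))
    (2;(1))
    (2;(1))
    (2;(1))
    (2;(1))
    (2;(1))
    (2;(1))
    (2;(1))
    (2;(2))
    (2;(2))


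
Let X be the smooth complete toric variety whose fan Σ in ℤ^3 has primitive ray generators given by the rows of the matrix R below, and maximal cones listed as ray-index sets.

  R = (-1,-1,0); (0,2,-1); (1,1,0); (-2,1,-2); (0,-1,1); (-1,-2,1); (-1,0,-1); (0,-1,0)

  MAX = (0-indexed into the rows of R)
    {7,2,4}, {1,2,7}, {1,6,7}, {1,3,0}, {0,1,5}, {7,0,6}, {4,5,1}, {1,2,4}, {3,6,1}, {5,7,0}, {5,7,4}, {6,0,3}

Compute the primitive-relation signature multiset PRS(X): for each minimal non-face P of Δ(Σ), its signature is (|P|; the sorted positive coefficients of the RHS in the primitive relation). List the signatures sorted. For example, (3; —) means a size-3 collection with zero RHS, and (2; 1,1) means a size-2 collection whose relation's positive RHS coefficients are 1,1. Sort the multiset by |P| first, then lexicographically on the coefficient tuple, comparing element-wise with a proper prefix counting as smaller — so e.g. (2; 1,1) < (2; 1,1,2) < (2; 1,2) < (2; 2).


14 collections generate NE(X_Σ); each relation:

  {0,2}:  v_{0} + v_{2} = 0  so sig = (2; —)
  {0,4}:  v_{0} + v_{4} = v_{5}  so sig = (2; 1)
  {2,5}:  v_{2} + v_{5} = v_{4}  so sig = (2; 1)
  {4,6}:  v_{4} + v_{6} = v_{0}  so sig = (2; 1)
  {2,3}:  v_{2} + v_{3} = v_{1} + v_{6}  so sig = (2; 1,1)
  {2,6}:  v_{2} + v_{6} = v_{1} + v_{7}  so sig = (2; 1,1)
  {3,4}:  v_{3} + v_{4} = 2·v_{0} + v_{1}  so sig = (2; 1,2)
  {3,5}:  v_{3} + v_{5} = 3·v_{0} + v_{1}  so sig = (2; 1,3)
  {3,7}:  v_{3} + v_{7} = 2·v_{6}  so sig = (2; 2)
  {5,6}:  v_{5} + v_{6} = 2·v_{0}  so sig = (2; 2)
  {1,4,7}:  v_{1} + v_{4} + v_{7} = 0  so sig = (3; —)
  {0,1,6}:  v_{0} + v_{1} + v_{6} = v_{3}  so sig = (3; 1)
  {0,1,7}:  v_{0} + v_{1} + v_{7} = v_{6}  so sig = (3; 1)
  {1,5,7}:  v_{1} + v_{5} + v_{7} = v_{0}  so sig = (3; 1)

Sorted signature multiset PRS(X):
    |P|=2: 10 collections, coeffs (), (1), (1), (1), (1,1), (1,1), (1,2), (1,3), (2), (2)
    |P|=3: 4 collections, coeffs (), (1), (1), (1)


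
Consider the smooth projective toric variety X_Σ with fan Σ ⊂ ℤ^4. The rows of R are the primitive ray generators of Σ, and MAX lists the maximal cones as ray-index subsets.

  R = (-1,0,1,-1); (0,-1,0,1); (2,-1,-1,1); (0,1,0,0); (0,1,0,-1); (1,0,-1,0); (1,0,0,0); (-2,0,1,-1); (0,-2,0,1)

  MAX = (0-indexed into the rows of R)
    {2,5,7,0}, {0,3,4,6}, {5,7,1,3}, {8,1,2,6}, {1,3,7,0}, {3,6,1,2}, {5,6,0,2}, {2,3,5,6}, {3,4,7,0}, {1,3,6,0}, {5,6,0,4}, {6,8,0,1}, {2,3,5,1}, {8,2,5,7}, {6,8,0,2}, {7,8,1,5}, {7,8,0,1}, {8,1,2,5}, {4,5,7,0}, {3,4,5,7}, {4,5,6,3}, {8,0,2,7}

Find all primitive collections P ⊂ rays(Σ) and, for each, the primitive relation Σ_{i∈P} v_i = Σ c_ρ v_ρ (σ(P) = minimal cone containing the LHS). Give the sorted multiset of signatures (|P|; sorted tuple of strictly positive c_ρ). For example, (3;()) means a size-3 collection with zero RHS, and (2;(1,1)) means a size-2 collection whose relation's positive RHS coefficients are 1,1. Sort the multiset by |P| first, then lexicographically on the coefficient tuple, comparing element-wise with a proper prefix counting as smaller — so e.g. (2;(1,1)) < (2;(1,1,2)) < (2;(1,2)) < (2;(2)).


14 collections generate NE(X_Σ); each relation:

  P = {1,4}:  v_{1} + v_{4} = 0  →  sig = (2;())
  P = {3,8}:  v_{3} + v_{8} = v_{1}  →  sig = (2;(1))
  P = {6,7}:  v_{6} + v_{7} = v_{0}  →  sig = (2;(1))
  P = {2,4}:  v_{2} + v_{4} = v_{5} + v_{6}  →  sig = (2;(1,1))
  P = {4,8}:  v_{4} + v_{8} = v_{2} + v_{7}  →  sig = (2;(1,1))
  P = {2,3,7}:  v_{2} + v_{3} + v_{7} = 0  →  sig = (3;())
  P = {0,2,3}:  v_{0} + v_{2} + v_{3} = v_{6}  →  sig = (3;(1))
  P = {0,3,5}:  v_{0} + v_{3} + v_{5} = v_{4}  →  sig = (3;(1))
  P = {1,2,7}:  v_{1} + v_{2} + v_{7} = v_{8}  →  sig = (3;(1))
  P = {1,5,6}:  v_{1} + v_{5} + v_{6} = v_{2}  →  sig = (3;(1))
  P = {0,1,2}:  v_{0} + v_{1} + v_{2} = v_{6} + v_{8}  →  sig = (3;(1,1))
  P = {0,1,5}:  v_{0} + v_{1} + v_{5} = v_{2} + v_{7}  →  sig = (3;(1,1))
  P = {5,6,8}:  v_{5} + v_{6} + v_{8} = 2·v_{2} + v_{7}  →  sig = (3;(1,2))
  P = {0,5,8}:  v_{0} + v_{5} + v_{8} = 2·v_{2} + 2·v_{7}  →  sig = (3;(2,2))

Sorted signature multiset PRS(X):
    |P|=2: 5 collections, coeffs (), (1), (1), (1,1), (1,1)
    |P|=3: 9 collections, coeffs (), (1), (1), (1), (1), (1,1), (1,1), (1,2), (2,2)


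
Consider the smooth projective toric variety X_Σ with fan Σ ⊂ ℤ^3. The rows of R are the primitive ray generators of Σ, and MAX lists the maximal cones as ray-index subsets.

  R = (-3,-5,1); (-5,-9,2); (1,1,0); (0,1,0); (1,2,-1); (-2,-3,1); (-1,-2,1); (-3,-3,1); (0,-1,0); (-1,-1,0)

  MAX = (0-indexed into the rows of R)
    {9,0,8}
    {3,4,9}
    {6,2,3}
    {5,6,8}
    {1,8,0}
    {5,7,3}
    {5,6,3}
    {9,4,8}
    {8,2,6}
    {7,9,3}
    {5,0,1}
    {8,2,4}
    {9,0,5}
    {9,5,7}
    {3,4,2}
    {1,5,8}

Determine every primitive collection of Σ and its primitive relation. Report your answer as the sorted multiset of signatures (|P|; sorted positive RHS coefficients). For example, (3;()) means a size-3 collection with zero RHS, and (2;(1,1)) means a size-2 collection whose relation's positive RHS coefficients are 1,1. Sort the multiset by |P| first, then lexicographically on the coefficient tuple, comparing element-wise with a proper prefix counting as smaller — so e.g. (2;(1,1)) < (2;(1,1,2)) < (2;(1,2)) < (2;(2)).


The 24 primitive collections of Σ (r=10, n=3):

  {2,9}:  v_{2} + v_{9} = 0  ⟹  sig = (2;())
  {3,8}:  v_{3} + v_{8} = 0  ⟹  sig = (2;())
  {4,6}:  v_{4} + v_{6} = 0  ⟹  sig = (2;())
  {2,5}:  v_{2} + v_{5} = v_{6}  ⟹  sig = (2;(1))
  {4,5}:  v_{4} + v_{5} = v_{9}  ⟹  sig = (2;(1))
  {6,9}:  v_{6} + v_{9} = v_{5}  ⟹  sig = (2;(1))
  {0,2}:  v_{0} + v_{2} = v_{5} + v_{8}  ⟹  sig = (2;(1,1))
  {0,3}:  v_{0} + v_{3} = v_{5} + v_{9}  ⟹  sig = (2;(1,1))
  {1,3}:  v_{1} + v_{3} = v_{0} + v_{5}  ⟹  sig = (2;(1,1))
  {2,7}:  v_{2} + v_{7} = v_{3} + v_{5}  ⟹  sig = (2;(1,1))
  {7,8}:  v_{7} + v_{8} = v_{5} + v_{9}  ⟹  sig = (2;(1,1))
  {1,4}:  v_{1} + v_{4} = v_{0} + v_{8} + v_{9}  ⟹  sig = (2;(1,1,1))
  {1,7}:  v_{1} + v_{7} = v_{0} + 2·v_{5} + v_{9}  ⟹  sig = (2;(1,1,2))
  {0,4}:  v_{0} + v_{4} = v_{8} + 2·v_{9}  ⟹  sig = (2;(1,2))
  {0,6}:  v_{0} + v_{6} = 2·v_{5} + v_{8}  ⟹  sig = (2;(1,2))
  {4,7}:  v_{4} + v_{7} = v_{3} + 2·v_{9}  ⟹  sig = (2;(1,2))
  {6,7}:  v_{6} + v_{7} = v_{3} + 2·v_{5}  ⟹  sig = (2;(1,2))
  {1,9}:  v_{1} + v_{9} = 2·v_{0}  ⟹  sig = (2;(2))
  {0,7}:  v_{0} + v_{7} = 2·v_{5} + 2·v_{9}  ⟹  sig = (2;(2,2))
  {1,2}:  v_{1} + v_{2} = 2·v_{5} + 2·v_{8}  ⟹  sig = (2;(2,2))
  {1,6}:  v_{1} + v_{6} = 3·v_{5} + 2·v_{8}  ⟹  sig = (2;(2,3))
  {0,5,8}:  v_{0} + v_{5} + v_{8} = v_{1}  ⟹  sig = (3;(1))
  {3,5,9}:  v_{3} + v_{5} + v_{9} = v_{7}  ⟹  sig = (3;(1))
  {5,8,9}:  v_{5} + v_{8} + v_{9} = v_{0}  ⟹  sig = (3;(1))

so the primitive-relation signature multiset is
[(2;()), (2;()), (2;()), (2;(1)), (2;(1)), (2;(1)), (2;(1,1)), (2;(1,1)), (2;(1,1)), (2;(1,1)), (2;(1,1)), (2;(1,1,1)), (2;(1,1,2)), (2;(1,2)), (2;(1,2)), (2;(1,2)), (2;(1,2)), (2;(2)), (2;(2,2)), (2;(2,2)), (2;(2,3)), (3;(1)), (3;(1)), (3;(1))]


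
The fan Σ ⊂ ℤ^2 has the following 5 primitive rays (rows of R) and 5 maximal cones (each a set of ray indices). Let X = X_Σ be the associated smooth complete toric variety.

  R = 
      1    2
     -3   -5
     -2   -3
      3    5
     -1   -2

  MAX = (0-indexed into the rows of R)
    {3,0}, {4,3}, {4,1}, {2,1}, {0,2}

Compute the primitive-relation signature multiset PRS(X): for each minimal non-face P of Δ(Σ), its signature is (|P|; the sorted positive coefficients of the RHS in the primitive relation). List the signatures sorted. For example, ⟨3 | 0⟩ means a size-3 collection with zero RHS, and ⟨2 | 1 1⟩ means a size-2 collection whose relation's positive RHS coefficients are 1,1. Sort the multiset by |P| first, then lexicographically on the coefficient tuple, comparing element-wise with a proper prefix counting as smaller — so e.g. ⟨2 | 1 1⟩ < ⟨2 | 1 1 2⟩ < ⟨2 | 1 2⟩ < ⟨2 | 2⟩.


|primitive collections| = 5. Relations:

  P={0,4}:  v_{0} + v_{4} = 0  →  sig = ⟨2 | 0⟩
  P={1,3}:  v_{1} + v_{3} = 0  →  sig = ⟨2 | 0⟩
  P={0,1}:  v_{0} + v_{1} = v_{2}  →  sig = ⟨2 | 1⟩
  P={2,3}:  v_{2} + v_{3} = v_{0}  →  sig = ⟨2 | 1⟩
  P={2,4}:  v_{2} + v_{4} = v_{1}  →  sig = ⟨2 | 1⟩

Signatures (|P|; sorted positive RHS coefficients), sorted:
    |P|=2: 5 collections, coeffs (), (), (1), (1), (1)


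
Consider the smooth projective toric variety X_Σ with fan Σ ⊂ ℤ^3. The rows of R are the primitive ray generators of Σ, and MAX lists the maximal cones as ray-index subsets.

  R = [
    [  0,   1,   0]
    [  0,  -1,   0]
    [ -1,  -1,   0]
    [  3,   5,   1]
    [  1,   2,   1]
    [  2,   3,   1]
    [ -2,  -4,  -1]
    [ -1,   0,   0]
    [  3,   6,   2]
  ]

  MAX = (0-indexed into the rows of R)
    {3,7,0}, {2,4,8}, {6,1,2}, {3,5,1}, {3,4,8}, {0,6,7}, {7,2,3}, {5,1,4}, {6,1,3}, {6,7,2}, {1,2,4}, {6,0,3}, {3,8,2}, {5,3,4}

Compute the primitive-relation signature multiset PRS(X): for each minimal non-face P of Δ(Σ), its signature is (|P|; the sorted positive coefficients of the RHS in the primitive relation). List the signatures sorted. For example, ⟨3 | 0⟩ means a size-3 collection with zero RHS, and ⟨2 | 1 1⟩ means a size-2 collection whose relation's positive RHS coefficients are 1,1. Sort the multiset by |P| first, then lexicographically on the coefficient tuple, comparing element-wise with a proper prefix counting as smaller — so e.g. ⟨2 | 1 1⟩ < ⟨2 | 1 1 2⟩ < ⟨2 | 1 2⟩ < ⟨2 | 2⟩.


20 collections generate NE(X_Σ); each relation:

  P = {0,1}:  v_{0} + v_{1} = 0  →  sig = ⟨2 | 0⟩
  P = {0,2}:  v_{0} + v_{2} = v_{7}  →  sig = ⟨2 | 1⟩
  P = {1,7}:  v_{1} + v_{7} = v_{2}  →  sig = ⟨2 | 1⟩
  P = {2,5}:  v_{2} + v_{5} = v_{4}  →  sig = ⟨2 | 1⟩
  P = {5,6}:  v_{5} + v_{6} = v_{1}  →  sig = ⟨2 | 1⟩
  P = {6,8}:  v_{6} + v_{8} = v_{4}  →  sig = ⟨2 | 1⟩
  P = {0,5}:  v_{0} + v_{5} = v_{2} + v_{3}  →  sig = ⟨2 | 1 1⟩
  P = {1,8}:  v_{1} + v_{8} = v_{4} + v_{5}  →  sig = ⟨2 | 1 1⟩
  P = {4,6}:  v_{4} + v_{6} = v_{1} + v_{2}  →  sig = ⟨2 | 1 1⟩
  P = {0,4}:  v_{0} + v_{4} = 2·v_{2} + v_{3}  →  sig = ⟨2 | 1 2⟩
  P = {5,7}:  v_{5} + v_{7} = 2·v_{2} + v_{3}  →  sig = ⟨2 | 1 2⟩
  P = {5,8}:  v_{5} + v_{8} = v_{3} + 2·v_{4}  →  sig = ⟨2 | 1 2⟩
  P = {4,7}:  v_{4} + v_{7} = 3·v_{2} + v_{3}  →  sig = ⟨2 | 1 3⟩
  P = {0,8}:  v_{0} + v_{8} = 3·v_{2} + 2·v_{3}  →  sig = ⟨2 | 2 3⟩
  P = {7,8}:  v_{7} + v_{8} = 4·v_{2} + 2·v_{3}  →  sig = ⟨2 | 2 4⟩
  P = {2,3,6}:  v_{2} + v_{3} + v_{6} = 0  →  sig = ⟨3 | 0⟩
  P = {1,2,3}:  v_{1} + v_{2} + v_{3} = v_{5}  →  sig = ⟨3 | 1⟩
  P = {2,3,4}:  v_{2} + v_{3} + v_{4} = v_{8}  →  sig = ⟨3 | 1⟩
  P = {3,6,7}:  v_{3} + v_{6} + v_{7} = v_{0}  →  sig = ⟨3 | 1⟩
  P = {1,3,4}:  v_{1} + v_{3} + v_{4} = 2·v_{5}  →  sig = ⟨3 | 2⟩

Hence PRS(X_Σ) =
    ⟨2 | 0⟩
    ⟨2 | 1⟩
    ⟨2 | 1⟩
    ⟨2 | 1⟩
    ⟨2 | 1⟩
    ⟨2 | 1⟩
    ⟨2 | 1 1⟩
    ⟨2 | 1 1⟩
    ⟨2 | 1 1⟩
    ⟨2 | 1 2⟩
    ⟨2 | 1 2⟩
    ⟨2 | 1 2⟩
    ⟨2 | 1 3⟩
    ⟨2 | 2 3⟩
    ⟨2 | 2 4⟩
    ⟨3 | 0⟩
    ⟨3 | 1⟩
    ⟨3 | 1⟩
    ⟨3 | 1⟩
    ⟨3 | 2⟩
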